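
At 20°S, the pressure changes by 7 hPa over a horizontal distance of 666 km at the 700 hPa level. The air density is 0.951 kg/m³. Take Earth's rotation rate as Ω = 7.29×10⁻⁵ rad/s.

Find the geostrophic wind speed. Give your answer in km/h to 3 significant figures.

Coriolis parameter at 20°S:
f = 2Ω sin φ = 2 × 7.29×10⁻⁵ × sin 20° = 4.99×10⁻⁵ s⁻¹
Pressure gradient: |∂P/∂n| = 700 Pa / 666000 m = 1.05×10⁻³ Pa/m
Geostrophic balance (pressure-gradient force = Coriolis force):
V_g = (1/(fρ)) |∂P/∂n| = 1.05×10⁻³ / (4.99×10⁻⁵ × 0.951) = 22.2 m/s
Converting: 22.2 m/s × 3.6 = 79.8 km/h

79.8 km/h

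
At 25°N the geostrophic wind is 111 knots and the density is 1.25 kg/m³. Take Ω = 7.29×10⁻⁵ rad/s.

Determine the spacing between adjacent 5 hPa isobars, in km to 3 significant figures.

114 km

Coriolis parameter at 25°N:
f = 2Ω sin φ = 2 × 7.29×10⁻⁵ × sin 25° = 6.16×10⁻⁵ s⁻¹
Wind speed in SI: 111 knots = 57.1 m/s
Geostrophic balance rearranged: |∂P/∂n| = f ρ V_g
|∂P/∂n| = 6.16×10⁻⁵ × 1.25 × 57.1 = 4.40×10⁻³ Pa/m
Isobar spacing: Δn = ΔP/|∂P/∂n| = 500 Pa / 4.40×10⁻³ Pa/m = 113682 m ≈ 114 km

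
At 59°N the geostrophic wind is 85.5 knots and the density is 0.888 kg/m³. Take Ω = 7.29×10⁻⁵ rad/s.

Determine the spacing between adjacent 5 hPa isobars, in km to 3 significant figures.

Coriolis parameter at 59°N:
f = 2Ω sin φ = 2 × 7.29×10⁻⁵ × sin 59° = 1.25×10⁻⁴ s⁻¹
Wind speed in SI: 85.5 knots = 44.0 m/s
Geostrophic balance rearranged: |∂P/∂n| = f ρ V_g
|∂P/∂n| = 1.25×10⁻⁴ × 0.888 × 44.0 = 4.88×10⁻³ Pa/m
Isobar spacing: Δn = ΔP/|∂P/∂n| = 500 Pa / 4.88×10⁻³ Pa/m = 102431 m ≈ 102 km

102 km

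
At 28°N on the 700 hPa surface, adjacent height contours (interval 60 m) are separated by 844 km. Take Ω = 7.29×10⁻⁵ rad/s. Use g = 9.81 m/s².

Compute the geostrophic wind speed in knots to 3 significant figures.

Coriolis parameter at 28°N:
f = 2Ω sin φ = 2 × 7.29×10⁻⁵ × sin 28° = 6.84×10⁻⁵ s⁻¹
Height gradient: |∂Z/∂n| = 60 m / 844000 m = 7.11×10⁻⁵
On a pressure surface, geostrophic balance gives V_g = (g/f)|∂Z/∂n|:
V_g = 9.81 × 7.11×10⁻⁵ / 6.84×10⁻⁵ = 10.2 m/s
Converting: 10.2 m/s × 1.944 = 19.8 knots

19.8 knots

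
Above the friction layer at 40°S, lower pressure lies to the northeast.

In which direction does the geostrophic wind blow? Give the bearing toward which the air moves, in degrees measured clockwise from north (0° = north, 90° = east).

315°

The pressure-gradient force points toward the northeast (bearing 045°).
Geostrophic balance: in the Southern Hemisphere the Coriolis force deflects motion to the left, so the geostrophic wind blows 90° to the left of the pressure-gradient force (low pressure on the right).
Rotating 045° by 90° counterclockwise gives 315° — the wind blows toward the northwest.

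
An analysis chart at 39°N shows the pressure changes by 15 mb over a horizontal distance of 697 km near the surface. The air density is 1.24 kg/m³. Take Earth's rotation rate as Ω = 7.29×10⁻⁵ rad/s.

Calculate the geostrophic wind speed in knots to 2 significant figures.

Coriolis parameter at 39°N:
f = 2Ω sin φ = 2 × 7.29×10⁻⁵ × sin 39° = 9.18×10⁻⁵ s⁻¹
Pressure gradient: |∂P/∂n| = 1500 Pa / 697000 m = 2.15×10⁻³ Pa/m
Geostrophic balance (pressure-gradient force = Coriolis force):
V_g = (1/(fρ)) |∂P/∂n| = 2.15×10⁻³ / (9.18×10⁻⁵ × 1.24) = 18.9 m/s
Converting: 18.9 m/s × 1.944 = 37 knots

37 knots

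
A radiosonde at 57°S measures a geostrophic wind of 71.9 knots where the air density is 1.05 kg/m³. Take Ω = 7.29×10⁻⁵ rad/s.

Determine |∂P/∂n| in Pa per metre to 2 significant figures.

4.7×10⁻³ Pa/m

Coriolis parameter at 57°S:
f = 2Ω sin φ = 2 × 7.29×10⁻⁵ × sin 57° = 1.22×10⁻⁴ s⁻¹
Wind speed in SI: 71.9 knots = 37.0 m/s
Geostrophic balance rearranged: |∂P/∂n| = f ρ V_g
|∂P/∂n| = 1.22×10⁻⁴ × 1.05 × 37.0 = 4.75×10⁻³ Pa/m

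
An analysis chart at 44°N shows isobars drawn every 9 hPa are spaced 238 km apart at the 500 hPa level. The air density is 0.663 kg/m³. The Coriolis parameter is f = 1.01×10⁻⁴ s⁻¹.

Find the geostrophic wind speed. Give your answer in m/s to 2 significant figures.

Pressure gradient: |∂P/∂n| = 900 Pa / 238000 m = 3.78×10⁻³ Pa/m
Geostrophic balance (pressure-gradient force = Coriolis force):
V_g = (1/(fρ)) |∂P/∂n| = 3.78×10⁻³ / (1.01×10⁻⁴ × 0.663) = 56.5 m/s

56 m/s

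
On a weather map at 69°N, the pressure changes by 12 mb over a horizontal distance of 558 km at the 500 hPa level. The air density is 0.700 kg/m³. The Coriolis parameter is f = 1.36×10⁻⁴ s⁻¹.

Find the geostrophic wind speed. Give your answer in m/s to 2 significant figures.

Pressure gradient: |∂P/∂n| = 1200 Pa / 558000 m = 2.15×10⁻³ Pa/m
Geostrophic balance (pressure-gradient force = Coriolis force):
V_g = (1/(fρ)) |∂P/∂n| = 2.15×10⁻³ / (1.36×10⁻⁴ × 0.700) = 22.6 m/s

23 m/s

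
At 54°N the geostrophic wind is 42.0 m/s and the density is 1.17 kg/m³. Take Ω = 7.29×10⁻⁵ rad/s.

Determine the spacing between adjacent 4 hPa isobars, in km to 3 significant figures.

Coriolis parameter at 54°N:
f = 2Ω sin φ = 2 × 7.29×10⁻⁵ × sin 54° = 1.18×10⁻⁴ s⁻¹
Geostrophic balance rearranged: |∂P/∂n| = f ρ V_g
|∂P/∂n| = 1.18×10⁻⁴ × 1.17 × 42.0 = 5.80×10⁻³ Pa/m
Isobar spacing: Δn = ΔP/|∂P/∂n| = 400 Pa / 5.80×10⁻³ Pa/m = 69010 m ≈ 69.0 km

69.0 km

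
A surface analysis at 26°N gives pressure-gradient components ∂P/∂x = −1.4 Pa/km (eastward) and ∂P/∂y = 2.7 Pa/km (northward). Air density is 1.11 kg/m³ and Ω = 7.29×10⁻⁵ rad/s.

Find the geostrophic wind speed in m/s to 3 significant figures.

Coriolis parameter at 26°N:
f = 2Ω sin φ = 2 × 7.29×10⁻⁵ × sin 26° = 6.39×10⁻⁵ s⁻¹
Component geostrophic relations (x east, y north):
u_g = −(1/(fρ)) ∂P/∂y,  v_g = (1/(fρ)) ∂P/∂x
u_g = −(2.7×10⁻³)/(6.39×10⁻⁵ × 1.11) = −38.1 m/s;  v_g = (−1.4×10⁻³)/(6.39×10⁻⁵ × 1.11) = −19.7 m/s
|V_g| = √(u_g² + v_g²) = 42.9 m/s

42.9 m/s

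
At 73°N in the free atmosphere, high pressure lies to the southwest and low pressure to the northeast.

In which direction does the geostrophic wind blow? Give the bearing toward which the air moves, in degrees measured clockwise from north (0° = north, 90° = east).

The pressure-gradient force points toward the northeast (bearing 045°).
Geostrophic balance: in the Northern Hemisphere the Coriolis force deflects motion to the right, so the geostrophic wind blows 90° to the right of the pressure-gradient force (low pressure on the left).
Rotating 045° by 90° clockwise gives 135° — the wind blows toward the southeast.

135°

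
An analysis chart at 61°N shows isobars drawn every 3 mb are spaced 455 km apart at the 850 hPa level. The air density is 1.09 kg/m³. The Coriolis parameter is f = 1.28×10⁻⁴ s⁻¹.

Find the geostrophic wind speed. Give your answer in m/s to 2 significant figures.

Pressure gradient: |∂P/∂n| = 300 Pa / 455000 m = 6.59×10⁻⁴ Pa/m
Geostrophic balance (pressure-gradient force = Coriolis force):
V_g = (1/(fρ)) |∂P/∂n| = 6.59×10⁻⁴ / (1.28×10⁻⁴ × 1.09) = 4.73 m/s

4.7 m/s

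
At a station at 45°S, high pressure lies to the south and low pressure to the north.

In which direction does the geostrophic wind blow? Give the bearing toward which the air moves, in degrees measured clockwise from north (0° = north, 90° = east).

The pressure-gradient force points toward the north (bearing 000°).
Geostrophic balance: in the Southern Hemisphere the Coriolis force deflects motion to the left, so the geostrophic wind blows 90° to the left of the pressure-gradient force (low pressure on the right).
Rotating 000° by 90° counterclockwise gives 270° — the wind blows toward the west.

270°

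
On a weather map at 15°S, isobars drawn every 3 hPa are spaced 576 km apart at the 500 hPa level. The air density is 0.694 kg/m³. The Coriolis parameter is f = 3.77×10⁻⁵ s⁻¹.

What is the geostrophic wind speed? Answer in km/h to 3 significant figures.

71.7 km/h

Pressure gradient: |∂P/∂n| = 300 Pa / 576000 m = 5.21×10⁻⁴ Pa/m
Geostrophic balance (pressure-gradient force = Coriolis force):
V_g = (1/(fρ)) |∂P/∂n| = 5.21×10⁻⁴ / (3.77×10⁻⁵ × 0.694) = 19.9 m/s
Converting: 19.9 m/s × 3.6 = 71.7 km/h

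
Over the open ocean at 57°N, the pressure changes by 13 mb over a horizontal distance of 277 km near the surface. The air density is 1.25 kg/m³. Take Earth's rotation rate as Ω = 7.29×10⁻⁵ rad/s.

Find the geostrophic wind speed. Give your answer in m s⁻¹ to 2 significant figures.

Coriolis parameter at 57°N:
f = 2Ω sin φ = 2 × 7.29×10⁻⁵ × sin 57° = 1.22×10⁻⁴ s⁻¹
Pressure gradient: |∂P/∂n| = 1300 Pa / 277000 m = 4.69×10⁻³ Pa/m
Geostrophic balance (pressure-gradient force = Coriolis force):
V_g = (1/(fρ)) |∂P/∂n| = 4.69×10⁻³ / (1.22×10⁻⁴ × 1.25) = 30.7 m/s

31 m s⁻¹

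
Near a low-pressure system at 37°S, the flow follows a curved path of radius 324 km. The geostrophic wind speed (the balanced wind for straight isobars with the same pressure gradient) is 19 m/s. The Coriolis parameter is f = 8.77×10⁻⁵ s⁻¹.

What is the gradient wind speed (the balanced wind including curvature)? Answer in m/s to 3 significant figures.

13.0 m/s

Around a low, centrifugal force acts outward with Coriolis, so pressure-gradient force balances both:
(1/ρ)|∂P/∂n| = fV + V²/R  →  V² + fR·V − fR·V_g = 0
With fR = 8.77×10⁻⁵ × 324×10³ m = 28.4 m/s:
V = [−fR + √((fR)² + 4 fR V_g)]/2 = [−28.4 + √(28.4² + 4×28.4×19)]/2 = 13 m/s
Subgeostrophic (V < V_g = 19 m/s), as expected around a low.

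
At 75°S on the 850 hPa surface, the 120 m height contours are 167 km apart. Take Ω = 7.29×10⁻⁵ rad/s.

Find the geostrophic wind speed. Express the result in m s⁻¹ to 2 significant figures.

Coriolis parameter at 75°S:
f = 2Ω sin φ = 2 × 7.29×10⁻⁵ × sin 75° = 1.41×10⁻⁴ s⁻¹
Height gradient: |∂Z/∂n| = 120 m / 167000 m = 7.19×10⁻⁴
On a pressure surface, geostrophic balance gives V_g = (g/f)|∂Z/∂n|:
V_g = 9.81 × 7.19×10⁻⁴ / 1.41×10⁻⁴ = 50.1 m/s

50 m s⁻¹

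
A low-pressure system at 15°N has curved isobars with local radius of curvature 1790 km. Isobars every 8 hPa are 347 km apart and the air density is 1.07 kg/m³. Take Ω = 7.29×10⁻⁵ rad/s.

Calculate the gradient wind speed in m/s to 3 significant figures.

Coriolis parameter at 15°N:
f = 2Ω sin φ = 2 × 7.29×10⁻⁵ × sin 15° = 3.77×10⁻⁵ s⁻¹
Pressure gradient: |∂P/∂n| = 800 Pa / 347000 m = 2.31×10⁻³ Pa/m
Geostrophic speed: V_g = |∂P/∂n|/(fρ) = 2.31×10⁻³/(3.77×10⁻⁵ × 1.07) = 57.1 m/s
Around a low, centrifugal force acts outward with Coriolis, so pressure-gradient force balances both:
(1/ρ)|∂P/∂n| = fV + V²/R  →  V² + fR·V − fR·V_g = 0
With fR = 3.77×10⁻⁵ × 1790×10³ m = 67.5 m/s:
V = [−fR + √((fR)² + 4 fR V_g)]/2 = [−67.5 + √(67.5² + 4×67.5×57.1)]/2 = 36.9 m/s
Subgeostrophic (V < V_g = 57.1 m/s), as expected around a low.

36.9 m/s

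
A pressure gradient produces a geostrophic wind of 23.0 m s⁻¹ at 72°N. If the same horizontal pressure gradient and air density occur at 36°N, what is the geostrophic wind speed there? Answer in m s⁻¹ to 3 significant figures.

37.2 m s⁻¹

With the same pressure gradient and density, V_g ∝ 1/f ∝ 1/sin φ.
V₂ = V₁ · sin φ₁ / sin φ₂ = 23.0 × sin 72° / sin 36°
V₂ = 23.0 × 0.9511/0.5878 = 37.2 m s⁻¹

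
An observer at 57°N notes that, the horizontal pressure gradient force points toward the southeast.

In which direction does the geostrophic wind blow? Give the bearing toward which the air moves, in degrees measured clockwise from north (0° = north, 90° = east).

225°

The pressure-gradient force points toward the southeast (bearing 135°).
Geostrophic balance: in the Northern Hemisphere the Coriolis force deflects motion to the right, so the geostrophic wind blows 90° to the right of the pressure-gradient force (low pressure on the left).
Rotating 135° by 90° clockwise gives 225° — the wind blows toward the southwest.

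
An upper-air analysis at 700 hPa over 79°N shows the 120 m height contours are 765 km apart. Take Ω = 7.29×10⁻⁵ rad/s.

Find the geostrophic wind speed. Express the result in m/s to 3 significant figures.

10.8 m/s

Coriolis parameter at 79°N:
f = 2Ω sin φ = 2 × 7.29×10⁻⁵ × sin 79° = 1.43×10⁻⁴ s⁻¹
Height gradient: |∂Z/∂n| = 120 m / 765000 m = 1.57×10⁻⁴
On a pressure surface, geostrophic balance gives V_g = (g/f)|∂Z/∂n|:
V_g = 9.81 × 1.57×10⁻⁴ / 1.43×10⁻⁴ = 10.8 m/s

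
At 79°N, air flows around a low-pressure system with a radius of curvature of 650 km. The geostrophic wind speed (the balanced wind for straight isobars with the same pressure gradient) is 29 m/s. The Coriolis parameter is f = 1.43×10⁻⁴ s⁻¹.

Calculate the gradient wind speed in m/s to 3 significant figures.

Around a low, centrifugal force acts outward with Coriolis, so pressure-gradient force balances both:
(1/ρ)|∂P/∂n| = fV + V²/R  →  V² + fR·V − fR·V_g = 0
With fR = 1.43×10⁻⁴ × 650×10³ m = 93.0 m/s:
V = [−fR + √((fR)² + 4 fR V_g)]/2 = [−93.0 + √(93.0² + 4×93.0×29)]/2 = 23.2 m/s
Subgeostrophic (V < V_g = 29 m/s), as expected around a low.

23.2 m/s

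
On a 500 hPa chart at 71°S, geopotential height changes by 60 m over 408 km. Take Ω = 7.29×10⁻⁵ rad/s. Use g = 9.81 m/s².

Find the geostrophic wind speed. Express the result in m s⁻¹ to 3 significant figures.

10.5 m s⁻¹

Coriolis parameter at 71°S:
f = 2Ω sin φ = 2 × 7.29×10⁻⁵ × sin 71° = 1.38×10⁻⁴ s⁻¹
Height gradient: |∂Z/∂n| = 60 m / 408000 m = 1.47×10⁻⁴
On a pressure surface, geostrophic balance gives V_g = (g/f)|∂Z/∂n|:
V_g = 9.81 × 1.47×10⁻⁴ / 1.38×10⁻⁴ = 10.5 m/s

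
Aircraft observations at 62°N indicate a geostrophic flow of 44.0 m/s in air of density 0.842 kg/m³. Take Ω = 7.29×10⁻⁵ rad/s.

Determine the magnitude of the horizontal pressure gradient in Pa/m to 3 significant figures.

4.77×10⁻³ Pa/m

Coriolis parameter at 62°N:
f = 2Ω sin φ = 2 × 7.29×10⁻⁵ × sin 62° = 1.29×10⁻⁴ s⁻¹
Geostrophic balance rearranged: |∂P/∂n| = f ρ V_g
|∂P/∂n| = 1.29×10⁻⁴ × 0.842 × 44.0 = 4.77×10⁻³ Pa/m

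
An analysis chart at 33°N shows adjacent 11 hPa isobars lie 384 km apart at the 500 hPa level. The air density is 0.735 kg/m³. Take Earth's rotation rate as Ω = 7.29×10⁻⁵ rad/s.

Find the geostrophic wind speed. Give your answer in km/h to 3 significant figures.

Coriolis parameter at 33°N:
f = 2Ω sin φ = 2 × 7.29×10⁻⁵ × sin 33° = 7.94×10⁻⁵ s⁻¹
Pressure gradient: |∂P/∂n| = 1100 Pa / 384000 m = 2.86×10⁻³ Pa/m
Geostrophic balance (pressure-gradient force = Coriolis force):
V_g = (1/(fρ)) |∂P/∂n| = 2.86×10⁻³ / (7.94×10⁻⁵ × 0.735) = 49.1 m/s
Converting: 49.1 m/s × 3.6 = 177 km/h

177 km/h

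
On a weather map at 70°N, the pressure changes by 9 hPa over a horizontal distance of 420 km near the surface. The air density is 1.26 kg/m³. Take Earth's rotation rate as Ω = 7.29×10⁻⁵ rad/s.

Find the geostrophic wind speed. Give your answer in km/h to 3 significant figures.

44.7 km/h

Coriolis parameter at 70°N:
f = 2Ω sin φ = 2 × 7.29×10⁻⁵ × sin 70° = 1.37×10⁻⁴ s⁻¹
Pressure gradient: |∂P/∂n| = 900 Pa / 420000 m = 2.14×10⁻³ Pa/m
Geostrophic balance (pressure-gradient force = Coriolis force):
V_g = (1/(fρ)) |∂P/∂n| = 2.14×10⁻³ / (1.37×10⁻⁴ × 1.26) = 12.4 m/s
Converting: 12.4 m/s × 3.6 = 44.7 km/h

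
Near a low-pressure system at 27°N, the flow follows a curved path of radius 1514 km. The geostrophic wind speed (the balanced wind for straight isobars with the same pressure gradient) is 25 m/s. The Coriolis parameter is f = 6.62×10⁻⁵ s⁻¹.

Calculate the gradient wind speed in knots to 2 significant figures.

40 knots

Around a low, centrifugal force acts outward with Coriolis, so pressure-gradient force balances both:
(1/ρ)|∂P/∂n| = fV + V²/R  →  V² + fR·V − fR·V_g = 0
With fR = 6.62×10⁻⁵ × 1514×10³ m = 100 m/s:
V = [−fR + √((fR)² + 4 fR V_g)]/2 = [−100 + √(100² + 4×100×25)]/2 = 20.7 m/s
Subgeostrophic (V < V_g = 25 m/s), as expected around a low.
Converting: 20.7 m/s × 1.944 = 40 knots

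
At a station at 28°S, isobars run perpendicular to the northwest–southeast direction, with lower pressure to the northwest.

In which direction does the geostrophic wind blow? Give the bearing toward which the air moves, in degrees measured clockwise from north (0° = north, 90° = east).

225°

The pressure-gradient force points toward the northwest (bearing 315°).
Geostrophic balance: in the Southern Hemisphere the Coriolis force deflects motion to the left, so the geostrophic wind blows 90° to the left of the pressure-gradient force (low pressure on the right).
Rotating 315° by 90° counterclockwise gives 225° — the wind blows toward the southwest.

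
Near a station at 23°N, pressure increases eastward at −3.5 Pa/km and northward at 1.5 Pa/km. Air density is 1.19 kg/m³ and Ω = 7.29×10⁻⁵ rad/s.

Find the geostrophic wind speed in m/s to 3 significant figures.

Coriolis parameter at 23°N:
f = 2Ω sin φ = 2 × 7.29×10⁻⁵ × sin 23° = 5.70×10⁻⁵ s⁻¹
Component geostrophic relations (x east, y north):
u_g = −(1/(fρ)) ∂P/∂y,  v_g = (1/(fρ)) ∂P/∂x
u_g = −(1.5×10⁻³)/(5.70×10⁻⁵ × 1.19) = −22.1 m/s;  v_g = (−3.5×10⁻³)/(5.70×10⁻⁵ × 1.19) = −51.6 m/s
|V_g| = √(u_g² + v_g²) = 56.2 m/s

56.2 m/s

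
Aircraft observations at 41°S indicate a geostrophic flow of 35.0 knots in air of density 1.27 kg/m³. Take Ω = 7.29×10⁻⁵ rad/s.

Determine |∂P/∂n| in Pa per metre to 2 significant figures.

2.2×10⁻³ Pa/m

Coriolis parameter at 41°S:
f = 2Ω sin φ = 2 × 7.29×10⁻⁵ × sin 41° = 9.57×10⁻⁵ s⁻¹
Wind speed in SI: 35.0 knots = 18.0 m/s
Geostrophic balance rearranged: |∂P/∂n| = f ρ V_g
|∂P/∂n| = 9.57×10⁻⁵ × 1.27 × 18.0 = 2.19×10⁻³ Pa/m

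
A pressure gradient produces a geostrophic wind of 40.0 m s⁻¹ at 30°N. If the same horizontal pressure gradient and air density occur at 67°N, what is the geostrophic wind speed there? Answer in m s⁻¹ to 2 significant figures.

With the same pressure gradient and density, V_g ∝ 1/f ∝ 1/sin φ.
V₂ = V₁ · sin φ₁ / sin φ₂ = 40.0 × sin 30° / sin 67°
V₂ = 40.0 × 0.5000/0.9205 = 22 m s⁻¹

22 m s⁻¹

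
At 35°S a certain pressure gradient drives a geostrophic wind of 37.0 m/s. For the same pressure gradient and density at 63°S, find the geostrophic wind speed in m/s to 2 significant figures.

24 m/s

With the same pressure gradient and density, V_g ∝ 1/f ∝ 1/sin φ.
V₂ = V₁ · sin φ₁ / sin φ₂ = 37.0 × sin 35° / sin 63°
V₂ = 37.0 × 0.5736/0.8910 = 24 m/s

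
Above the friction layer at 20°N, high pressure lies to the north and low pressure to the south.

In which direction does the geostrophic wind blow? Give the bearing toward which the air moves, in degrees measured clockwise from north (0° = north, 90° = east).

The pressure-gradient force points toward the south (bearing 180°).
Geostrophic balance: in the Northern Hemisphere the Coriolis force deflects motion to the right, so the geostrophic wind blows 90° to the right of the pressure-gradient force (low pressure on the left).
Rotating 180° by 90° clockwise gives 270° — the wind blows toward the west.

270°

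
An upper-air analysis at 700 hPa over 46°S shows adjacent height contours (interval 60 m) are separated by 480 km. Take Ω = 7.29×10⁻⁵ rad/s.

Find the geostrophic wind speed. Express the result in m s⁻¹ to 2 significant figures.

12 m s⁻¹

Coriolis parameter at 46°S:
f = 2Ω sin φ = 2 × 7.29×10⁻⁵ × sin 46° = 1.05×10⁻⁴ s⁻¹
Height gradient: |∂Z/∂n| = 60 m / 480000 m = 1.25×10⁻⁴
On a pressure surface, geostrophic balance gives V_g = (g/f)|∂Z/∂n|:
V_g = 9.81 × 1.25×10⁻⁴ / 1.05×10⁻⁴ = 11.7 m/s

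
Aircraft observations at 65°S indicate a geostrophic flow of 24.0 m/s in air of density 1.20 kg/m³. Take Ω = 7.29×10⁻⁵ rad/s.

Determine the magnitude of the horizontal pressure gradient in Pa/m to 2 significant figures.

3.8×10⁻³ Pa/m

Coriolis parameter at 65°S:
f = 2Ω sin φ = 2 × 7.29×10⁻⁵ × sin 65° = 1.32×10⁻⁴ s⁻¹
Geostrophic balance rearranged: |∂P/∂n| = f ρ V_g
|∂P/∂n| = 1.32×10⁻⁴ × 1.20 × 24.0 = 3.81×10⁻³ Pa/m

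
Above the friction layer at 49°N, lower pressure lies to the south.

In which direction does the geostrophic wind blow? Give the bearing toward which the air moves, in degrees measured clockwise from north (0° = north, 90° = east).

The pressure-gradient force points toward the south (bearing 180°).
Geostrophic balance: in the Northern Hemisphere the Coriolis force deflects motion to the right, so the geostrophic wind blows 90° to the right of the pressure-gradient force (low pressure on the left).
Rotating 180° by 90° clockwise gives 270° — the wind blows toward the west.

270°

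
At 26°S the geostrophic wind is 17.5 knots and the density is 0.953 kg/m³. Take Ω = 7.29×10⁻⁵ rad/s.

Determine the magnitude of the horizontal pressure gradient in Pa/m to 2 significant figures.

Coriolis parameter at 26°S:
f = 2Ω sin φ = 2 × 7.29×10⁻⁵ × sin 26° = 6.39×10⁻⁵ s⁻¹
Wind speed in SI: 17.5 knots = 9.00 m/s
Geostrophic balance rearranged: |∂P/∂n| = f ρ V_g
|∂P/∂n| = 6.39×10⁻⁵ × 0.953 × 9.00 = 5.48×10⁻⁴ Pa/m

5.5×10⁻⁴ Pa/m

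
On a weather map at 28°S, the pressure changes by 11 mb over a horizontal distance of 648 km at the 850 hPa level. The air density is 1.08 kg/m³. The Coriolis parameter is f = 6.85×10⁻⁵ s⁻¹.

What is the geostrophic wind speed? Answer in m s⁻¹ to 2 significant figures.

Pressure gradient: |∂P/∂n| = 1100 Pa / 648000 m = 1.70×10⁻³ Pa/m
Geostrophic balance (pressure-gradient force = Coriolis force):
V_g = (1/(fρ)) |∂P/∂n| = 1.70×10⁻³ / (6.85×10⁻⁵ × 1.08) = 22.9 m/s

23 m s⁻¹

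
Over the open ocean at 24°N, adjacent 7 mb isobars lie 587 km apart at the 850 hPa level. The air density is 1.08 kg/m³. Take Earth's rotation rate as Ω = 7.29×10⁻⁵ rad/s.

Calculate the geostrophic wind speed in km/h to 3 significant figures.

Coriolis parameter at 24°N:
f = 2Ω sin φ = 2 × 7.29×10⁻⁵ × sin 24° = 5.93×10⁻⁵ s⁻¹
Pressure gradient: |∂P/∂n| = 700 Pa / 587000 m = 1.19×10⁻³ Pa/m
Geostrophic balance (pressure-gradient force = Coriolis force):
V_g = (1/(fρ)) |∂P/∂n| = 1.19×10⁻³ / (5.93×10⁻⁵ × 1.08) = 18.6 m/s
Converting: 18.6 m/s × 3.6 = 67.0 km/h

67.0 km/h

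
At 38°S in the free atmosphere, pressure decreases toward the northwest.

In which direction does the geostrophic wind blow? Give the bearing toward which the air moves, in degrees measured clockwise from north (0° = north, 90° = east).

225°

The pressure-gradient force points toward the northwest (bearing 315°).
Geostrophic balance: in the Southern Hemisphere the Coriolis force deflects motion to the left, so the geostrophic wind blows 90° to the left of the pressure-gradient force (low pressure on the right).
Rotating 315° by 90° counterclockwise gives 225° — the wind blows toward the southwest.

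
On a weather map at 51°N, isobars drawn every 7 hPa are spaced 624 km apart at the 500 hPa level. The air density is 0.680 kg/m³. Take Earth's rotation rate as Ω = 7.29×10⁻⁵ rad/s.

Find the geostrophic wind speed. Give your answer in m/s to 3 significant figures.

14.6 m/s

Coriolis parameter at 51°N:
f = 2Ω sin φ = 2 × 7.29×10⁻⁵ × sin 51° = 1.13×10⁻⁴ s⁻¹
Pressure gradient: |∂P/∂n| = 700 Pa / 624000 m = 1.12×10⁻³ Pa/m
Geostrophic balance (pressure-gradient force = Coriolis force):
V_g = (1/(fρ)) |∂P/∂n| = 1.12×10⁻³ / (1.13×10⁻⁴ × 0.680) = 14.6 m/s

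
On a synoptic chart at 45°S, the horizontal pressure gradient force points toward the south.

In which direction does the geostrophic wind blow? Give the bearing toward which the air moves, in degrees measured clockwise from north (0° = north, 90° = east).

090°

The pressure-gradient force points toward the south (bearing 180°).
Geostrophic balance: in the Southern Hemisphere the Coriolis force deflects motion to the left, so the geostrophic wind blows 90° to the left of the pressure-gradient force (low pressure on the right).
Rotating 180° by 90° counterclockwise gives 090° — the wind blows toward the east.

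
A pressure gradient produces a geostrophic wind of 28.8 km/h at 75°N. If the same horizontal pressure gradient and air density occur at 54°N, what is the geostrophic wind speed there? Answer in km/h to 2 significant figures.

With the same pressure gradient and density, V_g ∝ 1/f ∝ 1/sin φ.
V₂ = V₁ · sin φ₁ / sin φ₂ = 28.8 × sin 75° / sin 54°
V₂ = 28.8 × 0.9659/0.8090 = 34 km/h

34 km/h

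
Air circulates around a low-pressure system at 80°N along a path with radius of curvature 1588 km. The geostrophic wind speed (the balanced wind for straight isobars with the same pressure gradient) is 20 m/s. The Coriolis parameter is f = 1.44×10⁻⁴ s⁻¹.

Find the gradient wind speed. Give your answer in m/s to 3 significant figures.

18.5 m/s

Around a low, centrifugal force acts outward with Coriolis, so pressure-gradient force balances both:
(1/ρ)|∂P/∂n| = fV + V²/R  →  V² + fR·V − fR·V_g = 0
With fR = 1.44×10⁻⁴ × 1588×10³ m = 229 m/s:
V = [−fR + √((fR)² + 4 fR V_g)]/2 = [−229 + √(229² + 4×229×20)]/2 = 18.5 m/s
Subgeostrophic (V < V_g = 20 m/s), as expected around a low.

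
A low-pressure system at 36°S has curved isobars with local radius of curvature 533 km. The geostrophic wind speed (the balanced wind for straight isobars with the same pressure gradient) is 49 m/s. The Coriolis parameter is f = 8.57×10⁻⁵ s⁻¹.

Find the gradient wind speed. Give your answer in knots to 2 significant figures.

Around a low, centrifugal force acts outward with Coriolis, so pressure-gradient force balances both:
(1/ρ)|∂P/∂n| = fV + V²/R  →  V² + fR·V − fR·V_g = 0
With fR = 8.57×10⁻⁵ × 533×10³ m = 45.7 m/s:
V = [−fR + √((fR)² + 4 fR V_g)]/2 = [−45.7 + √(45.7² + 4×45.7×49)]/2 = 29.7 m/s
Subgeostrophic (V < V_g = 49 m/s), as expected around a low.
Converting: 29.7 m/s × 1.944 = 58 knots

58 knots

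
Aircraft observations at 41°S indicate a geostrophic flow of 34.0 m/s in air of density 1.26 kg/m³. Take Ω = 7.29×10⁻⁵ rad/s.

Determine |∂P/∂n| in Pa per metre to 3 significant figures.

Coriolis parameter at 41°S:
f = 2Ω sin φ = 2 × 7.29×10⁻⁵ × sin 41° = 9.57×10⁻⁵ s⁻¹
Geostrophic balance rearranged: |∂P/∂n| = f ρ V_g
|∂P/∂n| = 9.57×10⁻⁵ × 1.26 × 34.0 = 4.10×10⁻³ Pa/m

4.10×10⁻³ Pa/m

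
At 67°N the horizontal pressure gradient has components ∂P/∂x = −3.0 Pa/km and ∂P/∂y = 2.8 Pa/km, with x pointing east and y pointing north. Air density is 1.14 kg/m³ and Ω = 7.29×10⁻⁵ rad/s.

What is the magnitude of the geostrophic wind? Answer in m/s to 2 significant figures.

Coriolis parameter at 67°N:
f = 2Ω sin φ = 2 × 7.29×10⁻⁵ × sin 67° = 1.34×10⁻⁴ s⁻¹
Component geostrophic relations (x east, y north):
u_g = −(1/(fρ)) ∂P/∂y,  v_g = (1/(fρ)) ∂P/∂x
u_g = −(2.8×10⁻³)/(1.34×10⁻⁴ × 1.14) = −18.3 m/s;  v_g = (−3.0×10⁻³)/(1.34×10⁻⁴ × 1.14) = −19.6 m/s
|V_g| = √(u_g² + v_g²) = 26.8 m/s

27 m/s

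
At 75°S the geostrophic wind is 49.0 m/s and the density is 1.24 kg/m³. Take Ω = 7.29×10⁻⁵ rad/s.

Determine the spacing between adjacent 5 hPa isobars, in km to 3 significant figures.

58.4 km

Coriolis parameter at 75°S:
f = 2Ω sin φ = 2 × 7.29×10⁻⁵ × sin 75° = 1.41×10⁻⁴ s⁻¹
Geostrophic balance rearranged: |∂P/∂n| = f ρ V_g
|∂P/∂n| = 1.41×10⁻⁴ × 1.24 × 49.0 = 8.56×10⁻³ Pa/m
Isobar spacing: Δn = ΔP/|∂P/∂n| = 500 Pa / 8.56×10⁻³ Pa/m = 58432 m ≈ 58.4 km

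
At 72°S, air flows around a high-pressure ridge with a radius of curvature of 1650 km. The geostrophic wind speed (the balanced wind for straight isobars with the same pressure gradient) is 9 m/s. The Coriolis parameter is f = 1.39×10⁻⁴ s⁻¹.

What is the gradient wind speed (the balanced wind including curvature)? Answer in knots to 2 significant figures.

Around a high, pressure-gradient force acts outward with centrifugal, so Coriolis balances both:
fV = (1/ρ)|∂P/∂n| + V²/R  →  V² − fR·V + fR·V_g = 0
With fR = 1.39×10⁻⁴ × 1650×10³ m = 229 m/s:
V = [fR − √((fR)² − 4 fR V_g)]/2 = [229 − √(229² − 4×229×9)]/2 = 9.38 m/s
Supergeostrophic (V > V_g = 9 m/s), as expected around a high.
Converting: 9.38 m/s × 1.944 = 18 knots

18 knots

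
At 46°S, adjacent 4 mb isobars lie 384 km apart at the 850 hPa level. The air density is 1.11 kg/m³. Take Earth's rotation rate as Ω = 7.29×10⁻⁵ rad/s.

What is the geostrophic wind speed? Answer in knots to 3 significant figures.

Coriolis parameter at 46°S:
f = 2Ω sin φ = 2 × 7.29×10⁻⁵ × sin 46° = 1.05×10⁻⁴ s⁻¹
Pressure gradient: |∂P/∂n| = 400 Pa / 384000 m = 1.04×10⁻³ Pa/m
Geostrophic balance (pressure-gradient force = Coriolis force):
V_g = (1/(fρ)) |∂P/∂n| = 1.04×10⁻³ / (1.05×10⁻⁴ × 1.11) = 8.95 m/s
Converting: 8.95 m/s × 1.944 = 17.4 knots

17.4 knots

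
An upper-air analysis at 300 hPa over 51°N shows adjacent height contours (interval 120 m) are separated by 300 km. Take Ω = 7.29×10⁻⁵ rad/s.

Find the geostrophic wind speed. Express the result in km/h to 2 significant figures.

Coriolis parameter at 51°N:
f = 2Ω sin φ = 2 × 7.29×10⁻⁵ × sin 51° = 1.13×10⁻⁴ s⁻¹
Height gradient: |∂Z/∂n| = 120 m / 300000 m = 4.00×10⁻⁴
On a pressure surface, geostrophic balance gives V_g = (g/f)|∂Z/∂n|:
V_g = 9.81 × 4.00×10⁻⁴ / 1.13×10⁻⁴ = 34.6 m/s
Converting: 34.6 m/s × 3.6 = 120 km/h

120 km/h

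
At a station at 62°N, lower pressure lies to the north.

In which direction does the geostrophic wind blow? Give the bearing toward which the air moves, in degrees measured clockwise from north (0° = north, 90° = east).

090°

The pressure-gradient force points toward the north (bearing 000°).
Geostrophic balance: in the Northern Hemisphere the Coriolis force deflects motion to the right, so the geostrophic wind blows 90° to the right of the pressure-gradient force (low pressure on the left).
Rotating 000° by 90° clockwise gives 090° — the wind blows toward the east.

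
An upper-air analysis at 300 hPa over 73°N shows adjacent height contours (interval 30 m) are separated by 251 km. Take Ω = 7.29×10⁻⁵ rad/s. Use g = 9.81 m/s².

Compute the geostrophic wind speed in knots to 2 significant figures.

Coriolis parameter at 73°N:
f = 2Ω sin φ = 2 × 7.29×10⁻⁵ × sin 73° = 1.39×10⁻⁴ s⁻¹
Height gradient: |∂Z/∂n| = 30 m / 251000 m = 1.20×10⁻⁴
On a pressure surface, geostrophic balance gives V_g = (g/f)|∂Z/∂n|:
V_g = 9.81 × 1.20×10⁻⁴ / 1.39×10⁻⁴ = 8.41 m/s
Converting: 8.41 m/s × 1.944 = 16 knots

16 knots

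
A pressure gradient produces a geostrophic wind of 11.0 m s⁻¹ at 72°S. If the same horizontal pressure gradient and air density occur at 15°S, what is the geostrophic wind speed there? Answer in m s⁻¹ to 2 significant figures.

With the same pressure gradient and density, V_g ∝ 1/f ∝ 1/sin φ.
V₂ = V₁ · sin φ₁ / sin φ₂ = 11.0 × sin 72° / sin 15°
V₂ = 11.0 × 0.9511/0.2588 = 40 m s⁻¹

40 m s⁻¹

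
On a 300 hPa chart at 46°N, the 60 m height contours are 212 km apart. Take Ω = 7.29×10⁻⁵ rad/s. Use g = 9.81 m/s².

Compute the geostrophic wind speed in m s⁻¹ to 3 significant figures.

Coriolis parameter at 46°N:
f = 2Ω sin φ = 2 × 7.29×10⁻⁵ × sin 46° = 1.05×10⁻⁴ s⁻¹
Height gradient: |∂Z/∂n| = 60 m / 212000 m = 2.83×10⁻⁴
On a pressure surface, geostrophic balance gives V_g = (g/f)|∂Z/∂n|:
V_g = 9.81 × 2.83×10⁻⁴ / 1.05×10⁻⁴ = 26.5 m/s

26.5 m s⁻¹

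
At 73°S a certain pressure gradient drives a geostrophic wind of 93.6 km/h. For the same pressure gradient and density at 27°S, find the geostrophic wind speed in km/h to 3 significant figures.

197 km/h

With the same pressure gradient and density, V_g ∝ 1/f ∝ 1/sin φ.
V₂ = V₁ · sin φ₁ / sin φ₂ = 93.6 × sin 73° / sin 27°
V₂ = 93.6 × 0.9563/0.4540 = 197 km/h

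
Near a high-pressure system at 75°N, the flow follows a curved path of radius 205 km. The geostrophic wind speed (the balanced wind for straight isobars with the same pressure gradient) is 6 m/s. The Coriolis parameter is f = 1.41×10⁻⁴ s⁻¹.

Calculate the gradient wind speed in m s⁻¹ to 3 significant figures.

8.50 m s⁻¹

Around a high, pressure-gradient force acts outward with centrifugal, so Coriolis balances both:
fV = (1/ρ)|∂P/∂n| + V²/R  →  V² − fR·V + fR·V_g = 0
With fR = 1.41×10⁻⁴ × 205×10³ m = 28.9 m/s:
V = [fR − √((fR)² − 4 fR V_g)]/2 = [28.9 − √(28.9² − 4×28.9×6)]/2 = 8.5 m/s
Supergeostrophic (V > V_g = 6 m/s), as expected around a high.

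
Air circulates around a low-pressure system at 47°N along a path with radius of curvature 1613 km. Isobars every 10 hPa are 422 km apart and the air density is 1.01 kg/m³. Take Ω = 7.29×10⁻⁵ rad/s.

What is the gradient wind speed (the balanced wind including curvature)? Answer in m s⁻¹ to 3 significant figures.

19.7 m s⁻¹

Coriolis parameter at 47°N:
f = 2Ω sin φ = 2 × 7.29×10⁻⁵ × sin 47° = 1.07×10⁻⁴ s⁻¹
Pressure gradient: |∂P/∂n| = 1000 Pa / 422000 m = 2.37×10⁻³ Pa/m
Geostrophic speed: V_g = |∂P/∂n|/(fρ) = 2.37×10⁻³/(1.07×10⁻⁴ × 1.01) = 22.0 m/s
Around a low, centrifugal force acts outward with Coriolis, so pressure-gradient force balances both:
(1/ρ)|∂P/∂n| = fV + V²/R  →  V² + fR·V − fR·V_g = 0
With fR = 1.07×10⁻⁴ × 1613×10³ m = 172 m/s:
V = [−fR + √((fR)² + 4 fR V_g)]/2 = [−172 + √(172² + 4×172×22)]/2 = 19.7 m/s
Subgeostrophic (V < V_g = 22 m/s), as expected around a low.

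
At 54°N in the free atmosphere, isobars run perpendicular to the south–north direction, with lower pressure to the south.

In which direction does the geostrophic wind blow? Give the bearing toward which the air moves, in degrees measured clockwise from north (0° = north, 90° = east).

270°

The pressure-gradient force points toward the south (bearing 180°).
Geostrophic balance: in the Northern Hemisphere the Coriolis force deflects motion to the right, so the geostrophic wind blows 90° to the right of the pressure-gradient force (low pressure on the left).
Rotating 180° by 90° clockwise gives 270° — the wind blows toward the west.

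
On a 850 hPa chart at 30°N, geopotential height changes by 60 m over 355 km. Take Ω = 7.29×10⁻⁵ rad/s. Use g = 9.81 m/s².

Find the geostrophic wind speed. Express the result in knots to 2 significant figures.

44 knots

Coriolis parameter at 30°N:
f = 2Ω sin φ = 2 × 7.29×10⁻⁵ × sin 30° = 7.29×10⁻⁵ s⁻¹
Height gradient: |∂Z/∂n| = 60 m / 355000 m = 1.69×10⁻⁴
On a pressure surface, geostrophic balance gives V_g = (g/f)|∂Z/∂n|:
V_g = 9.81 × 1.69×10⁻⁴ / 7.29×10⁻⁵ = 22.7 m/s
Converting: 22.7 m/s × 1.944 = 44 knots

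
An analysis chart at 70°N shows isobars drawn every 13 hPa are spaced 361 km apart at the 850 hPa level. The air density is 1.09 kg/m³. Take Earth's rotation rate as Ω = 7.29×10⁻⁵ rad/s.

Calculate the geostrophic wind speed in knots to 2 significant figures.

Coriolis parameter at 70°N:
f = 2Ω sin φ = 2 × 7.29×10⁻⁵ × sin 70° = 1.37×10⁻⁴ s⁻¹
Pressure gradient: |∂P/∂n| = 1300 Pa / 361000 m = 3.60×10⁻³ Pa/m
Geostrophic balance (pressure-gradient force = Coriolis force):
V_g = (1/(fρ)) |∂P/∂n| = 3.60×10⁻³ / (1.37×10⁻⁴ × 1.09) = 24.1 m/s
Converting: 24.1 m/s × 1.944 = 47 knots

47 knots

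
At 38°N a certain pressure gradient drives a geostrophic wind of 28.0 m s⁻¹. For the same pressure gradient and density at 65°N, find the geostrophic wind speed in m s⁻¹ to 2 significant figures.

With the same pressure gradient and density, V_g ∝ 1/f ∝ 1/sin φ.
V₂ = V₁ · sin φ₁ / sin φ₂ = 28.0 × sin 38° / sin 65°
V₂ = 28.0 × 0.6157/0.9063 = 19 m s⁻¹

19 m s⁻¹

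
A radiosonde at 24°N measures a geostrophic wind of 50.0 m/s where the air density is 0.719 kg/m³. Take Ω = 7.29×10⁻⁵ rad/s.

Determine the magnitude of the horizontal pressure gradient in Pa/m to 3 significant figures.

2.13×10⁻³ Pa/m

Coriolis parameter at 24°N:
f = 2Ω sin φ = 2 × 7.29×10⁻⁵ × sin 24° = 5.93×10⁻⁵ s⁻¹
Geostrophic balance rearranged: |∂P/∂n| = f ρ V_g
|∂P/∂n| = 5.93×10⁻⁵ × 0.719 × 50.0 = 2.13×10⁻³ Pa/m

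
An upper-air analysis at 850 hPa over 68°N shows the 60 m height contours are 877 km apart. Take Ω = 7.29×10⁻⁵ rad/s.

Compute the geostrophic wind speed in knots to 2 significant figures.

Coriolis parameter at 68°N:
f = 2Ω sin φ = 2 × 7.29×10⁻⁵ × sin 68° = 1.35×10⁻⁴ s⁻¹
Height gradient: |∂Z/∂n| = 60 m / 877000 m = 6.84×10⁻⁵
On a pressure surface, geostrophic balance gives V_g = (g/f)|∂Z/∂n|:
V_g = 9.81 × 6.84×10⁻⁵ / 1.35×10⁻⁴ = 4.96 m/s
Converting: 4.96 m/s × 1.944 = 9.7 knots

9.7 knots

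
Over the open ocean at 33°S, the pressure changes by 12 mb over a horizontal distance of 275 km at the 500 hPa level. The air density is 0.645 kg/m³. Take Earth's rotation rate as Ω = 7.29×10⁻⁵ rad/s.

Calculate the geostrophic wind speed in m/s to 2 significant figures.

Coriolis parameter at 33°S:
f = 2Ω sin φ = 2 × 7.29×10⁻⁵ × sin 33° = 7.94×10⁻⁵ s⁻¹
Pressure gradient: |∂P/∂n| = 1200 Pa / 275000 m = 4.36×10⁻³ Pa/m
Geostrophic balance (pressure-gradient force = Coriolis force):
V_g = (1/(fρ)) |∂P/∂n| = 4.36×10⁻³ / (7.94×10⁻⁵ × 0.645) = 85.2 m/s

85 m/s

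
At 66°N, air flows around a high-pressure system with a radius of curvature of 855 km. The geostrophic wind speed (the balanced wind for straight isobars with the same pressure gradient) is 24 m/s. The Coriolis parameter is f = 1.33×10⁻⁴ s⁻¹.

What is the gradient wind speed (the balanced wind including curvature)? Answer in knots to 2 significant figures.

Around a high, pressure-gradient force acts outward with centrifugal, so Coriolis balances both:
fV = (1/ρ)|∂P/∂n| + V²/R  →  V² − fR·V + fR·V_g = 0
With fR = 1.33×10⁻⁴ × 855×10³ m = 114 m/s:
V = [fR − √((fR)² − 4 fR V_g)]/2 = [114 − √(114² − 4×114×24)]/2 = 34.4 m/s
Supergeostrophic (V > V_g = 24 m/s), as expected around a high.
Converting: 34.4 m/s × 1.944 = 67 knots

67 knots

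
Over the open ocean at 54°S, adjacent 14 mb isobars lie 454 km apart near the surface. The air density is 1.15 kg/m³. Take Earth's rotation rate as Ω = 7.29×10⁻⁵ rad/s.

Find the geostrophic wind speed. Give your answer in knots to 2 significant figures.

44 knots

Coriolis parameter at 54°S:
f = 2Ω sin φ = 2 × 7.29×10⁻⁵ × sin 54° = 1.18×10⁻⁴ s⁻¹
Pressure gradient: |∂P/∂n| = 1400 Pa / 454000 m = 3.08×10⁻³ Pa/m
Geostrophic balance (pressure-gradient force = Coriolis force):
V_g = (1/(fρ)) |∂P/∂n| = 3.08×10⁻³ / (1.18×10⁻⁴ × 1.15) = 22.7 m/s
Converting: 22.7 m/s × 1.944 = 44 knots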